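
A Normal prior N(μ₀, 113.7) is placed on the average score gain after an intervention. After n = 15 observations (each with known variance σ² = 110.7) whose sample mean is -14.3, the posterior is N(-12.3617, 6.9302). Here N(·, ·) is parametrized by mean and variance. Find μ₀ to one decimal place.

μ₀ = 17.5

With known observation variance, the Normal–Normal posterior has precision τ_n = τ₀ + n/σ² and mean μ_n = (τ₀μ₀ + (n/σ²)x̄)/τ_n.
Here τ₀ = 1/113.7 = 0.008795 and τ_data = 15/110.7 = 0.135501, so τ_n = 0.144296.
Rearranging for μ₀: μ₀ = (μ_n·τ_n − τ_data·x̄)/τ₀ = (-12.3617·0.144296 − 0.135501·-14.3) / 0.008795 = 0.153920/0.008795 ≈ 17.5.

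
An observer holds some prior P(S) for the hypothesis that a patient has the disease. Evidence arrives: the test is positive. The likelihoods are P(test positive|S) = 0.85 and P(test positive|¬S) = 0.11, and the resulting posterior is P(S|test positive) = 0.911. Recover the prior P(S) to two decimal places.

P(S) = 0.57

In odds form, posterior odds = prior odds × likelihood ratio, so prior odds = posterior odds ÷ LR.
Posterior odds = 0.911/(1−0.911) = 10.2360. LR = 0.85/0.11 = 7.7273.
Prior odds = 10.2360/7.7273 = 1.3247, so P(S) = 1.3247/(1+1.3247) ≈ 0.57.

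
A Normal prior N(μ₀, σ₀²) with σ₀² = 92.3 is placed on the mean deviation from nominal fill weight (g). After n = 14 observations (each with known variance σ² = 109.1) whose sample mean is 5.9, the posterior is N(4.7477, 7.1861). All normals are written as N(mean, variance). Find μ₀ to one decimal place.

μ₀ = -8.9

With known observation variance, the Normal–Normal posterior has precision τ_n = τ₀ + n/σ² and mean μ_n = (τ₀μ₀ + (n/σ²)x̄)/τ_n.
Here τ₀ = 1/92.3 = 0.010834 and τ_data = 14/109.1 = 0.128323, so τ_n = 0.139157.
Rearranging for μ₀: μ₀ = (μ_n·τ_n − τ_data·x̄)/τ₀ = (4.7477·0.139157 − 0.128323·5.9) / 0.010834 = -0.096430/0.010834 ≈ -8.9.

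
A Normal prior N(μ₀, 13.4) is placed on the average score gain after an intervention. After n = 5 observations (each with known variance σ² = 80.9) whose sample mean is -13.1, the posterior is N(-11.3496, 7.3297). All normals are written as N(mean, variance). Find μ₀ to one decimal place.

With known observation variance, the Normal–Normal posterior has precision τ_n = τ₀ + n/σ² and mean μ_n = (τ₀μ₀ + (n/σ²)x̄)/τ_n.
Here τ₀ = 1/13.4 = 0.074627 and τ_data = 5/80.9 = 0.061805, so τ_n = 0.136432.
Rearranging for μ₀: μ₀ = (μ_n·τ_n − τ_data·x̄)/τ₀ = (-11.3496·0.136432 − 0.061805·-13.1) / 0.074627 = -0.738803/0.074627 ≈ -9.9.

μ₀ = -9.9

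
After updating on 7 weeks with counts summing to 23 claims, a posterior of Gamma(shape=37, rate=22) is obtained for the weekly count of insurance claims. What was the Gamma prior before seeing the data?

A Gamma(α, β) prior (rate parametrization) on a Poisson rate with n observations summing to S gives posterior Gamma(α+S, β+n).
So α = 37 − 23 = 14 and β = 22 − 7 = 15.

Gamma(shape=14, rate=15)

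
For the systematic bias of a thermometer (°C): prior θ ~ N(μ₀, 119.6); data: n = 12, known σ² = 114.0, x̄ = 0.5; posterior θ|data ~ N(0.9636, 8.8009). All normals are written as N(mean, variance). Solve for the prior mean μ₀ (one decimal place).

μ₀ = 6.8

The posterior mean is a precision-weighted average: μ_n = (τ₀μ₀ + τ_data·x̄)/(τ₀+τ_data), with τ₀=1/σ₀² and τ_data=n/σ².
Here τ₀ = 1/119.6 = 0.008361 and τ_data = 12/114.0 = 0.105263, so τ_n = 0.113624.
Rearranging for μ₀: μ₀ = (μ_n·τ_n − τ_data·x̄)/τ₀ = (0.9636·0.113624 − 0.105263·0.5) / 0.008361 = 0.056857/0.008361 ≈ 6.8.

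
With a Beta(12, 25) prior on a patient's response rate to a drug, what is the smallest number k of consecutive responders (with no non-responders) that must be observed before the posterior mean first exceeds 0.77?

k = 72

After k responders and 0 non-responders the posterior is Beta(12+k, 25), with mean (12+k)/(12+25+k).
Set (12+k)/(37+k) > 0.77 and solve: k > (0.77·37 − 12)/(1 − 0.77) = 71.696.
The smallest integer exceeding 71.696 is 72.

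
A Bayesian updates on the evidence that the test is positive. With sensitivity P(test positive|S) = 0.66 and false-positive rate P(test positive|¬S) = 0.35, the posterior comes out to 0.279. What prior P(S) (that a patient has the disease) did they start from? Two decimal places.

P(S) = 0.17

Bayes' rule in odds form gives O(S|E) = O(S)·[P(E|S)/P(E|¬S)], hence O(S) = O(S|E)/LR.
Posterior odds = 0.279/(1−0.279) = 0.3870. LR = 0.66/0.35 = 1.8857.
Prior odds = 0.3870/1.8857 = 0.2052, so P(S) = 0.2052/(1+0.2052) ≈ 0.17.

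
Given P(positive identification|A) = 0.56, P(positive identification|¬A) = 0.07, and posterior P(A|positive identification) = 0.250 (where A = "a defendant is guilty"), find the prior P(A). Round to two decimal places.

In odds form, posterior odds = prior odds × likelihood ratio, so prior odds = posterior odds ÷ LR.
Posterior odds = 0.250/(1−0.250) = 0.3333. LR = 0.56/0.07 = 8.0000.
Prior odds = 0.3333/8.0000 = 0.0417, so P(A) = 0.0417/(1+0.0417) ≈ 0.04.

P(A) = 0.04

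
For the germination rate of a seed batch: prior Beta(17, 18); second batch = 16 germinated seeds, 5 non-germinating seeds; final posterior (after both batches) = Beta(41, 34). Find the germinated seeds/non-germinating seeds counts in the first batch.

Sequential conjugate updates are equivalent to a single update on the pooled data, so total successes = posterior α − prior α and total failures = posterior β − prior β.
Total across both batches: 41−17=24 germinated seeds, 34−18=16 non-germinating seeds.
Subtract the second batch: 24−16=8 germinated seeds and 16−5=11 non-germinating seeds.

8 germinated seeds and 11 non-germinating seeds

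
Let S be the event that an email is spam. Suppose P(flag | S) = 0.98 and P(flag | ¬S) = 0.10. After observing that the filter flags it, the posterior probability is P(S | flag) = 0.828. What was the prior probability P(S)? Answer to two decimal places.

P(S) = 0.33

In odds form, posterior odds = prior odds × likelihood ratio, so prior odds = posterior odds ÷ LR.
Posterior odds = 0.828/(1−0.828) = 4.8140. LR = 0.98/0.10 = 9.8000.
Prior odds = 4.8140/9.8000 = 0.4912, so P(S) = 0.4912/(1+0.4912) ≈ 0.33.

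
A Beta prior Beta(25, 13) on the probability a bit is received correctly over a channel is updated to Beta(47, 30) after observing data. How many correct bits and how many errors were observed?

22 correct bits and 17 errors

A Beta(α, β) prior with s successes and f failures in binomial data gives a Beta(α+s, β+f) posterior.
So s = 47 − 25 = 22 and f = 30 − 13 = 17.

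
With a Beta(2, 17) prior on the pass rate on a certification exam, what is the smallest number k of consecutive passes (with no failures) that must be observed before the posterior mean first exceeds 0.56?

After k passes and 0 failures the posterior is Beta(2+k, 17), with mean (2+k)/(2+17+k).
Set (2+k)/(19+k) > 0.56 and solve: k > (0.56·19 − 2)/(1 − 0.56) = 19.636.
The smallest integer exceeding 19.636 is 20, and checking k=20: (22)/(39) = 0.5641 > 0.56.

k = 20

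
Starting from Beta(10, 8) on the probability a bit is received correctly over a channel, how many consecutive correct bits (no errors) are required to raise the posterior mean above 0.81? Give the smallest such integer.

After k correct bits and 0 errors the posterior is Beta(10+k, 8), with mean (10+k)/(10+8+k).
Set (10+k)/(18+k) > 0.81 and solve: k > (0.81·18 − 10)/(1 − 0.81) = 24.105.
The smallest integer exceeding 24.105 is 25, and checking k=25: (35)/(43) = 0.8140 > 0.81.

k = 25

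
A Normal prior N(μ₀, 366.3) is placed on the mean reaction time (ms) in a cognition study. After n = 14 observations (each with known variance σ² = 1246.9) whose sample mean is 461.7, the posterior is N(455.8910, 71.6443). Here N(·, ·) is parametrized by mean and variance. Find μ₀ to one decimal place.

μ₀ = 432.0

With known observation variance, the Normal–Normal posterior has precision τ_n = τ₀ + n/σ² and mean μ_n = (τ₀μ₀ + (n/σ²)x̄)/τ_n.
Here τ₀ = 1/366.3 = 0.002730 and τ_data = 14/1246.9 = 0.011228, so τ_n = 0.013958.
Rearranging for μ₀: μ₀ = (μ_n·τ_n − τ_data·x̄)/τ₀ = (455.8910·0.013958 − 0.011228·461.7) / 0.002730 = 1.179359/0.002730 ≈ 432.0.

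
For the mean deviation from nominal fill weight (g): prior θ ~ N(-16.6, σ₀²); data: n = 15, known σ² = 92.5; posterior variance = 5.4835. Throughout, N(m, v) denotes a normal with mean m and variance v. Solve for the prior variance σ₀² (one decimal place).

Posterior precision equals prior precision plus data precision: 1/σ_n² = 1/σ₀² + n/σ².
So 1/σ₀² = 1/5.4835 − 15/92.5 = 0.182365 − 0.162162 = 0.020203.
Hence σ₀² = 1/0.020203 ≈ 49.5.

σ₀² = 49.5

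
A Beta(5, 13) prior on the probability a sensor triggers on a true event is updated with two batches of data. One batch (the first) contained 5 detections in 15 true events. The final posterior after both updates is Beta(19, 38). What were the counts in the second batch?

Sequential conjugate updates are equivalent to a single update on the pooled data, so total successes = posterior α − prior α and total failures = posterior β − prior β.
Total across both batches: 19−5=14 detections, 38−13=25 misses.
Subtract the first batch: 14−5=9 detections and 25−10=15 misses.

9 detections and 15 misses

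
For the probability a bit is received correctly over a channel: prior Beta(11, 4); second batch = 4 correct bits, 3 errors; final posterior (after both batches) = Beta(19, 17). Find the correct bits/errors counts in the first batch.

4 correct bits and 10 errors

Sequential conjugate updates are equivalent to a single update on the pooled data, so total successes = posterior α − prior α and total failures = posterior β − prior β.
Total across both batches: 19−11=8 correct bits, 17−4=13 errors.
Subtract the second batch: 8−4=4 correct bits and 13−3=10 errors.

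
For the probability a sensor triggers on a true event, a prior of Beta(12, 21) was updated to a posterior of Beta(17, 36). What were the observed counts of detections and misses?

Under Beta–binomial conjugacy the posterior parameters are (α+s, β+f).
Match parameters: s=17−12=5, f=36−21=15.

5 detections and 15 misses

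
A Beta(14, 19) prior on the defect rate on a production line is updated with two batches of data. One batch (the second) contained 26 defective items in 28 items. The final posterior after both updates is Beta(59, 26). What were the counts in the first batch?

Because Beta–binomial updating is additive in the counts, the combined data contributed (α_post−α_prior, β_post−β_prior) successes and failures.
Total across both batches: 59−14=45 defective items, 26−19=7 good items.
Subtract the second batch: 45−26=19 defective items and 7−2=5 good items.

19 defective items and 5 good items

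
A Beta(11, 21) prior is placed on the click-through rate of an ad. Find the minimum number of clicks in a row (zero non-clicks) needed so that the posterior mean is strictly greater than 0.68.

After k clicks and 0 non-clicks the posterior is Beta(11+k, 21), with mean (11+k)/(11+21+k).
Set (11+k)/(32+k) > 0.68 and solve: k > (0.68·32 − 11)/(1 − 0.68) = 33.625.
The smallest integer exceeding 33.625 is 34, and checking k=34: (45)/(66) = 0.6818 > 0.68.

k = 34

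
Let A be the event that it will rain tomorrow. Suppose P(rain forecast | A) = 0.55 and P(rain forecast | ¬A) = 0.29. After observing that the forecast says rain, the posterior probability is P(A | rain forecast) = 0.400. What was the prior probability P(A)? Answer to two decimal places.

Bayes' rule in odds form gives O(A|E) = O(A)·[P(E|A)/P(E|¬A)], hence O(A) = O(A|E)/LR.
Posterior odds = 0.400/(1−0.400) = 0.6667. LR = 0.55/0.29 = 1.8966.
Prior odds = 0.6667/1.8966 = 0.3515, so P(A) = 0.3515/(1+0.3515) ≈ 0.26.

P(A) = 0.26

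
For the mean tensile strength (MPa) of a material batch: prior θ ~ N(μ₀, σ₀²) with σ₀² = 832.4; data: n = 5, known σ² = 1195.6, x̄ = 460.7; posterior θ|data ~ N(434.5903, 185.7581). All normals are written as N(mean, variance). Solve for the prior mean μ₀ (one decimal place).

The posterior mean is a precision-weighted average: μ_n = (τ₀μ₀ + τ_data·x̄)/(τ₀+τ_data), with τ₀=1/σ₀² and τ_data=n/σ².
Here τ₀ = 1/832.4 = 0.001201 and τ_data = 5/1195.6 = 0.004182, so τ_n = 0.005383.
Rearranging for μ₀: μ₀ = (μ_n·τ_n − τ_data·x̄)/τ₀ = (434.5903·0.005383 − 0.004182·460.7) / 0.001201 = 0.412752/0.001201 ≈ 343.7.

μ₀ = 343.7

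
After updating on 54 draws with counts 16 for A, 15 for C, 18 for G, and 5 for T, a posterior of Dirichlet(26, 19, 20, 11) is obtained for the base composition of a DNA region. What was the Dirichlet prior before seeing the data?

For a Dirichlet(α) prior with multinomial counts c, the posterior is Dirichlet(α + c) componentwise.
Subtract each count from the matching posterior parameter: 26−16=10, 19−15=4, 20−18=2, 11−5=6.

Dirichlet(10, 4, 2, 6)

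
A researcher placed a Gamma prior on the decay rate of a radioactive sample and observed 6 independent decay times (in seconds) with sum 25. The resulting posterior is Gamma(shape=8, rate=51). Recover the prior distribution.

Gamma–exponential conjugacy: posterior shape = α + n, posterior rate = β + Σtᵢ.
So α = 8 − 6 = 2 and β = 51 − 25 = 26.

Gamma(shape=2, rate=26)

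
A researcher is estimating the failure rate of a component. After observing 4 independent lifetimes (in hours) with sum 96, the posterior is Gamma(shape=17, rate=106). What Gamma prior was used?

Gamma(shape=13, rate=10)

Gamma–exponential conjugacy: posterior shape = α + n, posterior rate = β + Σtᵢ.
So α = 17 − 4 = 13 and β = 106 − 96 = 10.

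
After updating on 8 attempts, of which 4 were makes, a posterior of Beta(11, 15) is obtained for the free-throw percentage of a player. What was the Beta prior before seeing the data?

Beta is conjugate to the binomial likelihood: posterior = Beta(α+s, β+f).
Subtract the data counts: 11−4=7, 15−4=11.

Beta(7, 11)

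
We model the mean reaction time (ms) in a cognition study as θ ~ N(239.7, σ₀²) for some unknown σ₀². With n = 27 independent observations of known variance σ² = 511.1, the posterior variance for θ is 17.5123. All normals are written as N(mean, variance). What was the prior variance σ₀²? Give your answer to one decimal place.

σ₀² = 233.9

For the Normal–Normal model with known σ², precisions add: τ_n = τ₀ + n/σ².
So 1/σ₀² = 1/17.5123 − 27/511.1 = 0.057103 − 0.052827 = 0.004276.
Hence σ₀² = 1/0.004276 ≈ 233.9.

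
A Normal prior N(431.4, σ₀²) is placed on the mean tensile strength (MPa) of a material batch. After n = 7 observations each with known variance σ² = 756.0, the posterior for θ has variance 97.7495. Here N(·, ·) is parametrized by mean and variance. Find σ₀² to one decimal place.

σ₀² = 1029.9

Posterior precision equals prior precision plus data precision: 1/σ_n² = 1/σ₀² + n/σ².
So 1/σ₀² = 1/97.7495 − 7/756.0 = 0.010230 − 0.009259 = 0.000971.
Hence σ₀² = 1/0.000971 ≈ 1029.9.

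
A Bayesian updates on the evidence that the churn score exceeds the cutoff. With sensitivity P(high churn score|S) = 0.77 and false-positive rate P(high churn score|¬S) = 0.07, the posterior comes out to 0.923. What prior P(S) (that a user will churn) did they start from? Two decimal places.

Bayes' rule in odds form gives O(S|E) = O(S)·[P(E|S)/P(E|¬S)], hence O(S) = O(S|E)/LR.
Posterior odds = 0.923/(1−0.923) = 11.9870. LR = 0.77/0.07 = 11.0000.
Prior odds = 11.9870/11.0000 = 1.0897, so P(S) = 1.0897/(1+1.0897) ≈ 0.52.

P(S) = 0.52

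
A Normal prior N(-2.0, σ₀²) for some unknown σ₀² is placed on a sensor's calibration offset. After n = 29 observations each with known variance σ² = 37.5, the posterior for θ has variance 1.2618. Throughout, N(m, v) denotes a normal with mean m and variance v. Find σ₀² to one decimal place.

For the Normal–Normal model with known σ², precisions add: τ_n = τ₀ + n/σ².
So 1/σ₀² = 1/1.2618 − 29/37.5 = 0.792519 − 0.773333 = 0.019186.
Hence σ₀² = 1/0.019186 ≈ 52.1.

σ₀² = 52.1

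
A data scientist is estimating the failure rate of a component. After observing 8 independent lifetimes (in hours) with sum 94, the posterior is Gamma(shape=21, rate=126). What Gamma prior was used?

Gamma–exponential conjugacy: posterior shape = α + n, posterior rate = β + Σtᵢ.
So α = 21 − 8 = 13 and β = 126 − 94 = 32.

Gamma(shape=13, rate=32)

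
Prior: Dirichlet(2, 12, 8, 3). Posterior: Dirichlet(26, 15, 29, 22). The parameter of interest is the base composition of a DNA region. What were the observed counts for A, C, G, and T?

For a Dirichlet(α) prior with multinomial counts c, the posterior is Dirichlet(α + c) componentwise.
Counts are posterior − prior componentwise: 26−2=24, 15−12=3, 29−8=21, 22−3=19.

counts (24, 3, 21, 19)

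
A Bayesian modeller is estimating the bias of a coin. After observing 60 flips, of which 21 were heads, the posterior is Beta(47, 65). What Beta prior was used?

Beta(26, 26)

Under Beta–binomial conjugacy the posterior parameters are (a+s, b+f).
So a = 47 − 21 = 26 and b = 65 − 39 = 26.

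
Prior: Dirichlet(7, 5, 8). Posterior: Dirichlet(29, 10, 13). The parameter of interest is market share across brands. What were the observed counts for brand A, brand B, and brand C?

For a Dirichlet(α) prior with multinomial counts c, the posterior is Dirichlet(α + c) componentwise.
Counts are posterior − prior componentwise: 29−7=22, 10−5=5, 13−8=5.

counts (22, 5, 5)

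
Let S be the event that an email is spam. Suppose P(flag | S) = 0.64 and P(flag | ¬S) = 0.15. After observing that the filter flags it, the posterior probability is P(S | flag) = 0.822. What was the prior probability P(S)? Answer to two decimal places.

Bayes' rule in odds form gives O(S|E) = O(S)·[P(E|S)/P(E|¬S)], hence O(S) = O(S|E)/LR.
Posterior odds = 0.822/(1−0.822) = 4.6180. LR = 0.64/0.15 = 4.2667.
Prior odds = 4.6180/4.2667 = 1.0823, so P(S) = 1.0823/(1+1.0823) ≈ 0.52.

P(S) = 0.52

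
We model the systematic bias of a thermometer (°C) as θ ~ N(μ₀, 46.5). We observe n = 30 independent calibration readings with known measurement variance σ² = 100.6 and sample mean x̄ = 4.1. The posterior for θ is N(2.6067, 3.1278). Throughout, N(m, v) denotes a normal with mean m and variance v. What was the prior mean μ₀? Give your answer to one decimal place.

μ₀ = -18.1

The posterior mean is a precision-weighted average: μ_n = (τ₀μ₀ + τ_data·x̄)/(τ₀+τ_data), with τ₀=1/σ₀² and τ_data=n/σ².
Here τ₀ = 1/46.5 = 0.021505 and τ_data = 30/100.6 = 0.298211, so τ_n = 0.319716.
Rearranging for μ₀: μ₀ = (μ_n·τ_n − τ_data·x̄)/τ₀ = (2.6067·0.319716 − 0.298211·4.1) / 0.021505 = -0.389261/0.021505 ≈ -18.1.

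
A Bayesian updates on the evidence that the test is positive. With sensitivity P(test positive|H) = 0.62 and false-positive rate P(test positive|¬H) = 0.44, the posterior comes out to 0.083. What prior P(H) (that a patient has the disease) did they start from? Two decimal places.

Bayes' rule in odds form gives O(H|E) = O(H)·[P(E|H)/P(E|¬H)], hence O(H) = O(H|E)/LR.
Posterior odds = 0.083/(1−0.083) = 0.0905. LR = 0.62/0.44 = 1.4091.
Prior odds = 0.0905/1.4091 = 0.0642, so P(H) = 0.0642/(1+0.0642) ≈ 0.06.

P(H) = 0.06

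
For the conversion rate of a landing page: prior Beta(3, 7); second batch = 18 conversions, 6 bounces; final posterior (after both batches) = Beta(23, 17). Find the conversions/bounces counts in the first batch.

2 conversions and 4 bounces

Sequential conjugate updates are equivalent to a single update on the pooled data, so total successes = posterior α − prior α and total failures = posterior β − prior β.
Total across both batches: 23−3=20 conversions, 17−7=10 bounces.
Subtract the second batch: 20−18=2 conversions and 10−6=4 bounces.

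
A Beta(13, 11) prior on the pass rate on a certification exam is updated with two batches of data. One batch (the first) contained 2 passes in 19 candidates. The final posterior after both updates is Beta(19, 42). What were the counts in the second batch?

4 passes and 14 failures

Sequential conjugate updates are equivalent to a single update on the pooled data, so total successes = posterior α − prior α and total failures = posterior β − prior β.
Total across both batches: 19−13=6 passes, 42−11=31 failures.
Subtract the first batch: 6−2=4 passes and 31−17=14 failures.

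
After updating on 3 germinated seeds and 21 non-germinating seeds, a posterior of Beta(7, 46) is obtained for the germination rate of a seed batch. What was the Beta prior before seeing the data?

Beta(4, 25)

Beta is conjugate to the binomial likelihood: posterior = Beta(a+s, b+f).
So a = 7 − 3 = 4 and b = 46 − 21 = 25.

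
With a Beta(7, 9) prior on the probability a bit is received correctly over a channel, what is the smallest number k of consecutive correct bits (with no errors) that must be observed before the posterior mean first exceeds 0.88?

After k correct bits and 0 errors the posterior is Beta(7+k, 9), with mean (7+k)/(7+9+k).
Set (7+k)/(16+k) > 0.88 and solve: k > (0.88·16 − 7)/(1 − 0.88) = 59.000.
The smallest integer exceeding 59.000 is 60.

k = 60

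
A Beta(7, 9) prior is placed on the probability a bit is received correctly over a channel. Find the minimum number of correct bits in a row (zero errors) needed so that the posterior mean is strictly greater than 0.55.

k = 5

After k correct bits and 0 errors the posterior is Beta(7+k, 9), with mean (7+k)/(7+9+k).
Set (7+k)/(16+k) > 0.55 and solve: k > (0.55·16 − 7)/(1 − 0.55) = 4.000.
The smallest integer exceeding 4.000 is 5, and checking k=5: (12)/(21) = 0.5714 > 0.55.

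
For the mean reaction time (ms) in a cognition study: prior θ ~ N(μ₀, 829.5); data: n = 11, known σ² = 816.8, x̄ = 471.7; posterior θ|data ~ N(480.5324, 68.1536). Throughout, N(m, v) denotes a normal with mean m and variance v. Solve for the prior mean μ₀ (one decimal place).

The posterior mean is a precision-weighted average: μ_n = (τ₀μ₀ + τ_data·x̄)/(τ₀+τ_data), with τ₀=1/σ₀² and τ_data=n/σ².
Here τ₀ = 1/829.5 = 0.001206 and τ_data = 11/816.8 = 0.013467, so τ_n = 0.014673.
Rearranging for μ₀: μ₀ = (μ_n·τ_n − τ_data·x̄)/τ₀ = (480.5324·0.014673 − 0.013467·471.7) / 0.001206 = 0.698468/0.001206 ≈ 579.2.

μ₀ = 579.2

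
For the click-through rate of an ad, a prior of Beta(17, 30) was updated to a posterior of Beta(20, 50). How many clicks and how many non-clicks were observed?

A Beta(a, b) prior with s successes and f failures in binomial data gives a Beta(a+s, b+f) posterior.
So s = 20 − 17 = 3 and f = 50 − 30 = 20.

3 clicks and 20 non-clicks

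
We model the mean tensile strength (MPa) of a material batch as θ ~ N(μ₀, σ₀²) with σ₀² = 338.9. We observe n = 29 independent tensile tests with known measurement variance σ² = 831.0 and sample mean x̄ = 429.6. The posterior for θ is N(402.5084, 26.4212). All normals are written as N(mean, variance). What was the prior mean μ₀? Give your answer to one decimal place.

The posterior mean is a precision-weighted average: μ_n = (τ₀μ₀ + τ_data·x̄)/(τ₀+τ_data), with τ₀=1/σ₀² and τ_data=n/σ².
Here τ₀ = 1/338.9 = 0.002951 and τ_data = 29/831.0 = 0.034898, so τ_n = 0.037849.
Rearranging for μ₀: μ₀ = (μ_n·τ_n − τ_data·x̄)/τ₀ = (402.5084·0.037849 − 0.034898·429.6) / 0.002951 = 0.242360/0.002951 ≈ 82.1.

μ₀ = 82.1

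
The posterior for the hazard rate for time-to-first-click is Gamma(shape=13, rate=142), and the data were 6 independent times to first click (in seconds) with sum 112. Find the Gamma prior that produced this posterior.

For an exponential likelihood with a Gamma(α, β) prior on the rate, n observations with total T give posterior Gamma(α+n, β+T).
So α = 13 − 6 = 7 and β = 142 − 112 = 30.

Gamma(shape=7, rate=30)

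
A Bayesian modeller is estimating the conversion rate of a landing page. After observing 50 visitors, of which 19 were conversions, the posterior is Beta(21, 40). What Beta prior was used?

Under Beta–binomial conjugacy the posterior parameters are (α+s, β+f).
Subtract the data counts: 21−19=2, 40−31=9.

Beta(2, 9)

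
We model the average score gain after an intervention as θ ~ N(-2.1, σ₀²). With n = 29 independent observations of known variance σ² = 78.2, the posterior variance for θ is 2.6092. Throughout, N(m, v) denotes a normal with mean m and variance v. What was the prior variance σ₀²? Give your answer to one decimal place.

σ₀² = 80.5

Posterior precision equals prior precision plus data precision: 1/σ_n² = 1/σ₀² + n/σ².
So 1/σ₀² = 1/2.6092 − 29/78.2 = 0.383259 − 0.370844 = 0.012415.
Hence σ₀² = 1/0.012415 ≈ 80.5.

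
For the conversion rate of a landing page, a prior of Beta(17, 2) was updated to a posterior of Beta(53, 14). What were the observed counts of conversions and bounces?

36 conversions and 12 bounces

Beta is conjugate to the binomial likelihood: posterior = Beta(α+s, β+f).
Match parameters: s=53−17=36, f=14−2=12.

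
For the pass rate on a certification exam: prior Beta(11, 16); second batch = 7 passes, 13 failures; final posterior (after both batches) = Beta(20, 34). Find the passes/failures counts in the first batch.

Sequential conjugate updates are equivalent to a single update on the pooled data, so total successes = posterior α − prior α and total failures = posterior β − prior β.
Total across both batches: 20−11=9 passes, 34−16=18 failures.
Subtract the second batch: 9−7=2 passes and 18−13=5 failures.

2 passes and 5 failures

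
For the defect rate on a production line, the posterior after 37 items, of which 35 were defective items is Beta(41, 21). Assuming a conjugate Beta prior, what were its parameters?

Beta(6, 19)

A Beta(a, b) prior with s successes and f failures in binomial data gives a Beta(a+s, b+f) posterior.
Subtract the data counts: 41−35=6, 21−2=19.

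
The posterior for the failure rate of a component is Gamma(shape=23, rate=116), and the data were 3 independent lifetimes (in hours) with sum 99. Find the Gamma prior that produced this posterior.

Gamma–exponential conjugacy: posterior shape = α + n, posterior rate = β + Σtᵢ.
So α = 23 − 3 = 20 and β = 116 − 99 = 17.

Gamma(shape=20, rate=17)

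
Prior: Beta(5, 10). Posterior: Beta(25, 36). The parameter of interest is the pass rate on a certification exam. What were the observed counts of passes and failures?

Under Beta–binomial conjugacy the posterior parameters are (α+s, β+f).
So s = 25 − 5 = 20 and f = 36 − 10 = 26.

20 passes and 26 failures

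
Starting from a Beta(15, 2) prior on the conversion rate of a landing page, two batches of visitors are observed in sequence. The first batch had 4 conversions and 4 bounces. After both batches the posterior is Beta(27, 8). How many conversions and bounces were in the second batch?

8 conversions and 2 bounces

Sequential conjugate updates are equivalent to a single update on the pooled data, so total successes = posterior α − prior α and total failures = posterior β − prior β.
Total across both batches: 27−15=12 conversions, 8−2=6 bounces.
Subtract the first batch: 12−4=8 conversions and 6−4=2 bounces.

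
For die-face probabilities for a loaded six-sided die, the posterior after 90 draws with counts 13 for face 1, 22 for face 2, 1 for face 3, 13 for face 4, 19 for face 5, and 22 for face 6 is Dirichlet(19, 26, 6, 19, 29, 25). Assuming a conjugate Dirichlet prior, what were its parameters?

Dirichlet(6, 4, 5, 6, 10, 3)

For a Dirichlet(α) prior with multinomial counts c, the posterior is Dirichlet(α + c) componentwise.
Subtract each count from the matching posterior parameter: 19−13=6, 26−22=4, 6−1=5, 19−13=6, 29−19=10, 25−22=3.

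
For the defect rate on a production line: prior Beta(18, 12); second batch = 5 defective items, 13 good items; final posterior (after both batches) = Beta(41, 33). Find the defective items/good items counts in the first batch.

Because Beta–binomial updating is additive in the counts, the combined data contributed (α_post−α_prior, β_post−β_prior) successes and failures.
Total across both batches: 41−18=23 defective items, 33−12=21 good items.
Subtract the second batch: 23−5=18 defective items and 21−13=8 good items.

18 defective items and 8 good items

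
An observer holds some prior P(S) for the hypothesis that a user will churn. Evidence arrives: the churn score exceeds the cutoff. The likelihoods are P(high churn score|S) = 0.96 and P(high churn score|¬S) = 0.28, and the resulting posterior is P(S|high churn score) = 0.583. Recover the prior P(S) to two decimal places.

P(S) = 0.29

Bayes' rule in odds form gives O(S|E) = O(S)·[P(E|S)/P(E|¬S)], hence O(S) = O(S|E)/LR.
Posterior odds = 0.583/(1−0.583) = 1.3981. LR = 0.96/0.28 = 3.4286.
Prior odds = 1.3981/3.4286 = 0.4078, so P(S) = 0.4078/(1+0.4078) ≈ 0.29.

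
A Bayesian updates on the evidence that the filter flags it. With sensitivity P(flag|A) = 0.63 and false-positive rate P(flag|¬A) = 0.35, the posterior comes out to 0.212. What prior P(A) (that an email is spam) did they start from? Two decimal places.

In odds form, posterior odds = prior odds × likelihood ratio, so prior odds = posterior odds ÷ LR.
Posterior odds = 0.212/(1−0.212) = 0.2690. LR = 0.63/0.35 = 1.8000.
Prior odds = 0.2690/1.8000 = 0.1494, so P(A) = 0.1494/(1+0.1494) ≈ 0.13.

P(A) = 0.13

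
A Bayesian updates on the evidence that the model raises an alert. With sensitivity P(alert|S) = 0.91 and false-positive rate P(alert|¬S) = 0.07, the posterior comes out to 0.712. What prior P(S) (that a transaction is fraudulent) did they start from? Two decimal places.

Bayes' rule in odds form gives O(S|E) = O(S)·[P(E|S)/P(E|¬S)], hence O(S) = O(S|E)/LR.
Posterior odds = 0.712/(1−0.712) = 2.4722. LR = 0.91/0.07 = 13.0000.
Prior odds = 2.4722/13.0000 = 0.1902, so P(S) = 0.1902/(1+0.1902) ≈ 0.16.

P(S) = 0.16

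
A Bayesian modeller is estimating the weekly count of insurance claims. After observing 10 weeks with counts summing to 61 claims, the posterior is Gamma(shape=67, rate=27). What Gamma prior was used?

A Gamma(α, β) prior (rate parametrization) on a Poisson rate with n observations summing to S gives posterior Gamma(α+S, β+n).
So α = 67 − 61 = 6 and β = 27 − 10 = 17.

Gamma(shape=6, rate=17)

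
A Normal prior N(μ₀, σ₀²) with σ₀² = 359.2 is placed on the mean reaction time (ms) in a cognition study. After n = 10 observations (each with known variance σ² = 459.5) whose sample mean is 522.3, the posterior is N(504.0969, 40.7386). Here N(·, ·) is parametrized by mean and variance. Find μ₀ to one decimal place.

With known observation variance, the Normal–Normal posterior has precision τ_n = τ₀ + n/σ² and mean μ_n = (τ₀μ₀ + (n/σ²)x̄)/τ_n.
Here τ₀ = 1/359.2 = 0.002784 and τ_data = 10/459.5 = 0.021763, so τ_n = 0.024547.
Rearranging for μ₀: μ₀ = (μ_n·τ_n − τ_data·x̄)/τ₀ = (504.0969·0.024547 − 0.021763·522.3) / 0.002784 = 1.007252/0.002784 ≈ 361.8.

μ₀ = 361.8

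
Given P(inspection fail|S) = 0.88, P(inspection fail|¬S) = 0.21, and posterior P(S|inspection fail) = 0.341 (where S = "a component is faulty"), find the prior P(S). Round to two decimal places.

Bayes' rule in odds form gives O(S|E) = O(S)·[P(E|S)/P(E|¬S)], hence O(S) = O(S|E)/LR.
Posterior odds = 0.341/(1−0.341) = 0.5175. LR = 0.88/0.21 = 4.1905.
Prior odds = 0.5175/4.1905 = 0.1235, so P(S) = 0.1235/(1+0.1235) ≈ 0.11.

P(S) = 0.11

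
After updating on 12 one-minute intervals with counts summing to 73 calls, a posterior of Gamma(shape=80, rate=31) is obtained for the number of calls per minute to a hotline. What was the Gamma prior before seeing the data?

Gamma(shape=7, rate=19)

Gamma–Poisson conjugacy: posterior shape = α + Σxᵢ, posterior rate = β + n.
So α = 80 − 73 = 7 and β = 31 − 12 = 19.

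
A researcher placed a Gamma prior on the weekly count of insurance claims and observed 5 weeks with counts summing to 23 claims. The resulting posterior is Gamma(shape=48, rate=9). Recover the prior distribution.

A Gamma(α, β) prior (rate parametrization) on a Poisson rate with n observations summing to S gives posterior Gamma(α+S, β+n).
So α = 48 − 23 = 25 and β = 9 − 5 = 4.

Gamma(shape=25, rate=4)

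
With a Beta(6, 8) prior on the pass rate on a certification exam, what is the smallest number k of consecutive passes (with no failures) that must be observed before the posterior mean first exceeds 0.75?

k = 19

After k passes and 0 failures the posterior is Beta(6+k, 8), with mean (6+k)/(6+8+k).
Set (6+k)/(14+k) > 0.75 and solve: k > (0.75·14 − 6)/(1 − 0.75) = 18.000.
The smallest integer exceeding 18.000 is 19.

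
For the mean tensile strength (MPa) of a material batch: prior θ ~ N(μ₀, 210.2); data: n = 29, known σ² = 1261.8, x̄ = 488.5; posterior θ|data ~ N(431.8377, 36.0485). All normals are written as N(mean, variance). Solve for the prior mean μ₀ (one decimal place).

μ₀ = 158.1

The posterior mean is a precision-weighted average: μ_n = (τ₀μ₀ + τ_data·x̄)/(τ₀+τ_data), with τ₀=1/σ₀² and τ_data=n/σ².
Here τ₀ = 1/210.2 = 0.004757 and τ_data = 29/1261.8 = 0.022983, so τ_n = 0.027740.
Rearranging for μ₀: μ₀ = (μ_n·τ_n − τ_data·x̄)/τ₀ = (431.8377·0.027740 − 0.022983·488.5) / 0.004757 = 0.751982/0.004757 ≈ 158.1.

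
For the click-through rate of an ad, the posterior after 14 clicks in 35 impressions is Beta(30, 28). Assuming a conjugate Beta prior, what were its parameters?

A Beta(a, b) prior with s successes and f failures in binomial data gives a Beta(a+s, b+f) posterior.
So a = 30 − 14 = 16 and b = 28 − 21 = 7.

Beta(16, 7)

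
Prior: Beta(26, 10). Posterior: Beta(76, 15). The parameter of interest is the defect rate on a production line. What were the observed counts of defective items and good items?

A Beta(a, b) prior with s successes and f failures in binomial data gives a Beta(a+s, b+f) posterior.
Match parameters: s=76−26=50, f=15−10=5.

50 defective items and 5 good items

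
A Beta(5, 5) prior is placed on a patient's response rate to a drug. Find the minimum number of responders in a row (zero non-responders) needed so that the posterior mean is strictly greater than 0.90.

After k responders and 0 non-responders the posterior is Beta(5+k, 5), with mean (5+k)/(5+5+k).
Set (5+k)/(10+k) > 0.90 and solve: k > (0.90·10 − 5)/(1 − 0.90) = 40.000.
The smallest integer exceeding 40.000 is 41.

k = 41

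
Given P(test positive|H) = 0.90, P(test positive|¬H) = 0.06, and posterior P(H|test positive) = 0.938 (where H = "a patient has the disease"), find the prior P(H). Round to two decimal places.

P(H) = 0.50

Bayes' rule in odds form gives O(H|E) = O(H)·[P(E|H)/P(E|¬H)], hence O(H) = O(H|E)/LR.
Posterior odds = 0.938/(1−0.938) = 15.1290. LR = 0.90/0.06 = 15.0000.
Prior odds = 15.1290/15.0000 = 1.0086, so P(H) = 1.0086/(1+1.0086) ≈ 0.50.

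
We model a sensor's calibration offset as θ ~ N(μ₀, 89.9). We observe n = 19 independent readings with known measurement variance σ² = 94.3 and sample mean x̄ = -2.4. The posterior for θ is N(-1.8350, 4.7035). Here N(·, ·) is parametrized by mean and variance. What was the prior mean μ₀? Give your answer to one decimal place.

μ₀ = 8.4

The posterior mean is a precision-weighted average: μ_n = (τ₀μ₀ + τ_data·x̄)/(τ₀+τ_data), with τ₀=1/σ₀² and τ_data=n/σ².
Here τ₀ = 1/89.9 = 0.011123 and τ_data = 19/94.3 = 0.201485, so τ_n = 0.212608.
Rearranging for μ₀: μ₀ = (μ_n·τ_n − τ_data·x̄)/τ₀ = (-1.8350·0.212608 − 0.201485·-2.4) / 0.011123 = 0.093428/0.011123 ≈ 8.4.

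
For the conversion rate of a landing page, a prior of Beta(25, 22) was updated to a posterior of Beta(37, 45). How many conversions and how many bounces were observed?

Under Beta–binomial conjugacy the posterior parameters are (a+s, b+f).
So s = 37 − 25 = 12 and f = 45 − 22 = 23.

12 conversions and 23 bounces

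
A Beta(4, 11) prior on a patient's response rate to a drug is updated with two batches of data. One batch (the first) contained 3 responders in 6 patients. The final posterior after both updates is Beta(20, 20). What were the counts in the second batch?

13 responders and 6 non-responders

Sequential conjugate updates are equivalent to a single update on the pooled data, so total successes = posterior α − prior α and total failures = posterior β − prior β.
Total across both batches: 20−4=16 responders, 20−11=9 non-responders.
Subtract the first batch: 16−3=13 responders and 9−3=6 non-responders.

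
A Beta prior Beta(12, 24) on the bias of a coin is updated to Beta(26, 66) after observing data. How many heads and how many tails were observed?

Under Beta–binomial conjugacy the posterior parameters are (α+s, β+f).
Match parameters: s=26−12=14, f=66−24=42.

14 heads and 42 tails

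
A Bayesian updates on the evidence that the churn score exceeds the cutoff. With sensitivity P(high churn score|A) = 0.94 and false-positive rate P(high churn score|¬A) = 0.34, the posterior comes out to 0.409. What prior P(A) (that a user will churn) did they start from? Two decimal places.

Bayes' rule in odds form gives O(A|E) = O(A)·[P(E|A)/P(E|¬A)], hence O(A) = O(A|E)/LR.
Posterior odds = 0.409/(1−0.409) = 0.6920. LR = 0.94/0.34 = 2.7647.
Prior odds = 0.6920/2.7647 = 0.2503, so P(A) = 0.2503/(1+0.2503) ≈ 0.20.

P(A) = 0.20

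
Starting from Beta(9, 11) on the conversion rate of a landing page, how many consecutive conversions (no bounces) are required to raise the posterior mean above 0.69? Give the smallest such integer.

k = 16

After k conversions and 0 bounces the posterior is Beta(9+k, 11), with mean (9+k)/(9+11+k).
Set (9+k)/(20+k) > 0.69 and solve: k > (0.69·20 − 9)/(1 − 0.69) = 15.484.
The smallest integer exceeding 15.484 is 16.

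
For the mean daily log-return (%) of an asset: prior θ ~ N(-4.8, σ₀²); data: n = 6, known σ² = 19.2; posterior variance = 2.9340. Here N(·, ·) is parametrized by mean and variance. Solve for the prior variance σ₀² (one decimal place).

σ₀² = 35.3

For the Normal–Normal model with known σ², precisions add: τ_n = τ₀ + n/σ².
So 1/σ₀² = 1/2.9340 − 6/19.2 = 0.340832 − 0.312500 = 0.028332.
Hence σ₀² = 1/0.028332 ≈ 35.3.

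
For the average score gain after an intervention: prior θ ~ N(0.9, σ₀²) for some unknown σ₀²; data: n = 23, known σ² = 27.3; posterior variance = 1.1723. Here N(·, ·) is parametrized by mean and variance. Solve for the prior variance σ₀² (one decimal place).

For the Normal–Normal model with known σ², precisions add: τ_n = τ₀ + n/σ².
So 1/σ₀² = 1/1.1723 − 23/27.3 = 0.853024 − 0.842491 = 0.010533.
Hence σ₀² = 1/0.010533 ≈ 94.9.

σ₀² = 94.9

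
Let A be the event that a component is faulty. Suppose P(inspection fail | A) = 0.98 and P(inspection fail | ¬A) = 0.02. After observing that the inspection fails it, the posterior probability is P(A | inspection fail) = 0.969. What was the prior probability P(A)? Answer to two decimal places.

P(A) = 0.39

Bayes' rule in odds form gives O(A|E) = O(A)·[P(E|A)/P(E|¬A)], hence O(A) = O(A|E)/LR.
Posterior odds = 0.969/(1−0.969) = 31.2581. LR = 0.98/0.02 = 49.0000.
Prior odds = 31.2581/49.0000 = 0.6379, so P(A) = 0.6379/(1+0.6379) ≈ 0.39.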